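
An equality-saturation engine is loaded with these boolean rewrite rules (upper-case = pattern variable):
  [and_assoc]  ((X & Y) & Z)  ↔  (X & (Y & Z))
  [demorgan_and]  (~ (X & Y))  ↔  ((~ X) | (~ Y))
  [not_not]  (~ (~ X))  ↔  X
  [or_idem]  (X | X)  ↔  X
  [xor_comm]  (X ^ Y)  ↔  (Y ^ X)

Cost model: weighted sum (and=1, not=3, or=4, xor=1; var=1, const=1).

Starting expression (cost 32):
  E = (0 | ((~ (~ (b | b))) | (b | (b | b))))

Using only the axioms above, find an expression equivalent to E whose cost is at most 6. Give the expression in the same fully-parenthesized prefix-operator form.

step 1: not_not (→) rewrites (~ (~ (b | b))) into (b | b), now (0 | ((b | b) | (b | (b | b))))
step 2: or_idem (→) rewrites (b | b) into b, now (0 | ((b | b) | (b | b)))
step 3: or_idem (→) rewrites ((b | b) | (b | b)) into (b | b), now (0 | (b | b))
step 4: or_idem (→) rewrites (b | b) into b, reaching cost 6 (bound 6)

(0 | b)   [cost 6]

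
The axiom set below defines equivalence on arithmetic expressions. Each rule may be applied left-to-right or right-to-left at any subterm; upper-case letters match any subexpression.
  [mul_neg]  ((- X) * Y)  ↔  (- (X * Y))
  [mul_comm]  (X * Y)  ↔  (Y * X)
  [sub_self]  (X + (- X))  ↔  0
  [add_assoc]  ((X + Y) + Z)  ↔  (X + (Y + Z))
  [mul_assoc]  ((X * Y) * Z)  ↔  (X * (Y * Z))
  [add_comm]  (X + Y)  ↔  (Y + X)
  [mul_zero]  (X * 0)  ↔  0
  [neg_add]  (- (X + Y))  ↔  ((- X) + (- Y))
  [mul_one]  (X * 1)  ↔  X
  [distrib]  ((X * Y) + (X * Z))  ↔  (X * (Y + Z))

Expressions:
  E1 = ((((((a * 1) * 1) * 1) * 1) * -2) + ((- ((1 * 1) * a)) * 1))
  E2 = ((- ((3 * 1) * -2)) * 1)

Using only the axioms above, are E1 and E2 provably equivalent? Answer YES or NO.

Every axiom is a valid identity, so a rewrite proof would force E1 and E2 to agree under every assignment.
At a=0: E1 = 0 but E2 = 6; they differ, so no derivation exists.

NO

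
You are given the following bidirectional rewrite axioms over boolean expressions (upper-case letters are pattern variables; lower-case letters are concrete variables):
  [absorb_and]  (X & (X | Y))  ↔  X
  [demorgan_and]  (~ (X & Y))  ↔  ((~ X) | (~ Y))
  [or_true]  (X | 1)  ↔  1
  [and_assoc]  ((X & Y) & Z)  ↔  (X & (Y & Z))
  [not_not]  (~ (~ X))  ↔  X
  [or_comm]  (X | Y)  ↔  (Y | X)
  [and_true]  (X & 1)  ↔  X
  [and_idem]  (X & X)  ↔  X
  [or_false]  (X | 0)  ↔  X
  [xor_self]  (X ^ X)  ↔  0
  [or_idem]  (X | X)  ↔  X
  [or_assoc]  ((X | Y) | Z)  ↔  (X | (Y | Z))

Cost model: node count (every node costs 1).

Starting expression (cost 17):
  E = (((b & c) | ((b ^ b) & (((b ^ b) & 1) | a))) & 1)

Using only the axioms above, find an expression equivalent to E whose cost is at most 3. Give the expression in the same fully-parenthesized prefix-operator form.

(b & c)   [cost 3]

1. [and_true →] ((b ^ b) & 1)  →  (b ^ b);  E = (((b & c) | ((b ^ b) & ((b ^ b) | a))) & 1)
2. [absorb_and →] ((b ^ b) & ((b ^ b) | a))  →  (b ^ b);  E = (((b & c) | (b ^ b)) & 1)
3. [xor_self →] (b ^ b)  →  0;  E = (((b & c) | 0) & 1)
4. [and_true →] (((b & c) | 0) & 1)  →  ((b & c) | 0)
5. [or_false →] ((b & c) | 0)  →  (b & c);  cost 3 ≤ 3, done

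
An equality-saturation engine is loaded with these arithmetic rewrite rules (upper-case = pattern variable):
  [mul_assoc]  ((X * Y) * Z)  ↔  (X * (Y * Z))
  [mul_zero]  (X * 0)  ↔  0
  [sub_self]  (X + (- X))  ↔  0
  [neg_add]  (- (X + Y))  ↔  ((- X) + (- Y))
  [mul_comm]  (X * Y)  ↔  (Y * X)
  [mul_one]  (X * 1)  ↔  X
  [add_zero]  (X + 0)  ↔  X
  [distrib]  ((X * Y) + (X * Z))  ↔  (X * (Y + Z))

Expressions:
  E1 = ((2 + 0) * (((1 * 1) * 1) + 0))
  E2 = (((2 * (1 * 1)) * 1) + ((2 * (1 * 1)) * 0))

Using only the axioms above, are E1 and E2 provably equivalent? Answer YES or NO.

step 1: mul_one (→) rewrites ((1 * 1) * 1) into (1 * 1), now ((2 + 0) * ((1 * 1) + 0))
step 2: add_zero (→) rewrites (2 + 0) into 2, now (2 * ((1 * 1) + 0))
step 3: add_zero (→) rewrites ((1 * 1) + 0) into (1 * 1), now (2 * (1 * 1))
step 4: mul_one (←) rewrites (2 * (1 * 1)) into ((2 * (1 * 1)) * 1)
step 5: add_zero (←) rewrites 1 into (1 + 0), now ((2 * (1 * 1)) * (1 + 0))
step 6: distrib (←) rewrites ((2 * (1 * 1)) * (1 + 0)) into (((2 * (1 * 1)) * 1) + ((2 * (1 * 1)) * 0)), which is E2

YES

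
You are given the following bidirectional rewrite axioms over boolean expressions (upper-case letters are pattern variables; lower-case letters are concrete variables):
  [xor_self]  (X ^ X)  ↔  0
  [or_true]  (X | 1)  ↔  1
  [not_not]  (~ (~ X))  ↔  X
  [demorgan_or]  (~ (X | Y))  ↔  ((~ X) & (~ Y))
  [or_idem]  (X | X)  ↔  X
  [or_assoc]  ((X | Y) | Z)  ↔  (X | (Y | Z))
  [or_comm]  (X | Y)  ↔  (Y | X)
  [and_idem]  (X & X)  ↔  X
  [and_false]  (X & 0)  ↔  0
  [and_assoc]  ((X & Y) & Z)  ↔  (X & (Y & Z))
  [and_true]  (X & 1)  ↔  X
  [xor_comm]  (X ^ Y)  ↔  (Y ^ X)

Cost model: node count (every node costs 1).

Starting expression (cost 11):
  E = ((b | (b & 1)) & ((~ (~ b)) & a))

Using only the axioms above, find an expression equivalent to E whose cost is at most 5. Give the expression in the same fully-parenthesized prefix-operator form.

step 1: not_not (→) rewrites (~ (~ b)) into b, now ((b | (b & 1)) & (b & a))
step 2: and_true (→) rewrites (b & 1) into b, now ((b | b) & (b & a))
step 3: or_idem (→) rewrites (b | b) into b, reaching cost 5 (bound 5)

(b & (b & a))   [cost 5]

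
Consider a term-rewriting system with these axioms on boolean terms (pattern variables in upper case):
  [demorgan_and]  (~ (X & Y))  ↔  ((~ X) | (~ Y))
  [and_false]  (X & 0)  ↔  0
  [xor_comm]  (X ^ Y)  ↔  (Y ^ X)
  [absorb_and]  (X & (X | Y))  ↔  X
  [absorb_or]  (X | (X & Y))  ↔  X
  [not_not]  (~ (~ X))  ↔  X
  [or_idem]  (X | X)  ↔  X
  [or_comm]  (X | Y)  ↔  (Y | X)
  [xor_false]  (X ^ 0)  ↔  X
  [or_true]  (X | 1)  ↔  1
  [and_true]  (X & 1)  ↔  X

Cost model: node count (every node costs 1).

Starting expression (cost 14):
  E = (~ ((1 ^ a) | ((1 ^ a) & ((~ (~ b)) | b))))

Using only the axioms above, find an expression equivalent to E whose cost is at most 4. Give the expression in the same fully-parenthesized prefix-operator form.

1. [not_not →] (~ (~ b))  →  b;  E = (~ ((1 ^ a) | ((1 ^ a) & (b | b))))
2. [or_idem →] (b | b)  →  b;  E = (~ ((1 ^ a) | ((1 ^ a) & b)))
3. [absorb_or →] ((1 ^ a) | ((1 ^ a) & b))  →  (1 ^ a);  cost 4 ≤ 4, done

(~ (1 ^ a))   [cost 4]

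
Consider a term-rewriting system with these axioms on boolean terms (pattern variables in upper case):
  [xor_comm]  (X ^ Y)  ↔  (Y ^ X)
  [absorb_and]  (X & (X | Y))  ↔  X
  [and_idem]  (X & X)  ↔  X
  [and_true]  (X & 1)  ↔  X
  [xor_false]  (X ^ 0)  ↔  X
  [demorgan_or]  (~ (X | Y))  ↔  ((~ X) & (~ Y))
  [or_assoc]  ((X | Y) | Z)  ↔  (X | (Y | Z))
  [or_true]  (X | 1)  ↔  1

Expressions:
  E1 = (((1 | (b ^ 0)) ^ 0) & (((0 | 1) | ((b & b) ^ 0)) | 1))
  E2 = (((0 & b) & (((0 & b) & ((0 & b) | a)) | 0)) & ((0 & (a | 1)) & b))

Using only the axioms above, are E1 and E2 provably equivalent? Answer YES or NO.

NO

The axioms are sound identities: if E1 ↔* E2 then E1 and E2 evaluate identically under any assignment.
Under a=0, b=0: E1 evaluates to 1, E2 to 0. Distinct ⇒ no rewrite sequence connects them.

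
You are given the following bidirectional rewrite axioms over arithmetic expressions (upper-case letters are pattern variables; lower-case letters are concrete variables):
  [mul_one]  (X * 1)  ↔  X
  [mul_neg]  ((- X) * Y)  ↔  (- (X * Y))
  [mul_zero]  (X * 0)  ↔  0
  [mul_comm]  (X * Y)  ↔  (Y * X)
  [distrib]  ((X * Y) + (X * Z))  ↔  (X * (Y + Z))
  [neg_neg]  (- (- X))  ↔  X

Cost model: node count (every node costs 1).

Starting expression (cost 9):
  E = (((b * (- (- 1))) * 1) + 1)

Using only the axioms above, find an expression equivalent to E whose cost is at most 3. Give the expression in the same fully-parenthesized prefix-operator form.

step 1: neg_neg (→) rewrites (- (- 1)) into 1, now (((b * 1) * 1) + 1)
step 2: mul_one (→) rewrites (b * 1) into b, now ((b * 1) + 1)
step 3: mul_one (→) rewrites (b * 1) into b, reaching cost 3 (bound 3)

(b + 1)   [cost 3]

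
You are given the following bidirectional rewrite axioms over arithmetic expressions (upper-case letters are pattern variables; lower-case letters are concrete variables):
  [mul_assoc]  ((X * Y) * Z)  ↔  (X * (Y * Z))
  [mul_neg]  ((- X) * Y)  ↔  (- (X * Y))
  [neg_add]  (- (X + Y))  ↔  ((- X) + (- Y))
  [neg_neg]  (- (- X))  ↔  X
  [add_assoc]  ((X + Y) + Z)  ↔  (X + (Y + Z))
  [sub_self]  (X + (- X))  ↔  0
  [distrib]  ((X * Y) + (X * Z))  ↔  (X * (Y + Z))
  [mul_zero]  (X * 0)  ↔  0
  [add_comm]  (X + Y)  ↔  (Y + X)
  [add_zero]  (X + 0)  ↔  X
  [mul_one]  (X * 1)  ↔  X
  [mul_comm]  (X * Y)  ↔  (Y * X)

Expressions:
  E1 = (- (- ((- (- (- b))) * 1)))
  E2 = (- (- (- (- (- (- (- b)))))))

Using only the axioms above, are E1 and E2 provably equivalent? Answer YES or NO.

step 1: mul_one (→) rewrites ((- (- (- b))) * 1) into (- (- (- b))), now (- (- (- (- (- b)))))
step 2: neg_neg (←) rewrites (- (- (- (- b)))) into (- (- (- (- (- (- b)))))), which is E2

YES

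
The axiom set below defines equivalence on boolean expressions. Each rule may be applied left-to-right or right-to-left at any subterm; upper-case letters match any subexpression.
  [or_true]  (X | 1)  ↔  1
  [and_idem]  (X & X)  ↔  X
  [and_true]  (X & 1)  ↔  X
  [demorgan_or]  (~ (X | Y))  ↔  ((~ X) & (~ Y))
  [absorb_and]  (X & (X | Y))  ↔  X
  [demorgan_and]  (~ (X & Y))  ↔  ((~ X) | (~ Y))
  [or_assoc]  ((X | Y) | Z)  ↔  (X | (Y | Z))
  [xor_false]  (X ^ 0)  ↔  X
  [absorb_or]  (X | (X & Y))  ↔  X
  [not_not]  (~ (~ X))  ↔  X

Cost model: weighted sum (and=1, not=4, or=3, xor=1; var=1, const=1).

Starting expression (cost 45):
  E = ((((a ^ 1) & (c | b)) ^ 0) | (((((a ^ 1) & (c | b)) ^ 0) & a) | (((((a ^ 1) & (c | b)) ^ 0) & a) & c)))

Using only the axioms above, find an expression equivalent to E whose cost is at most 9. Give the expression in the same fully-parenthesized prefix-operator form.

step 1: absorb_or (→) rewrites (((((a ^ 1) & (c | b)) ^ 0) & a) | (((((a ^ 1) & (c | b)) ^ 0) & a) & c)) into ((((a ^ 1) & (c | b)) ^ 0) & a), now ((((a ^ 1) & (c | b)) ^ 0) | ((((a ^ 1) & (c | b)) ^ 0) & a))
step 2: absorb_or (→) rewrites ((((a ^ 1) & (c | b)) ^ 0) | ((((a ^ 1) & (c | b)) ^ 0) & a)) into (((a ^ 1) & (c | b)) ^ 0)
step 3: xor_false (→) rewrites (((a ^ 1) & (c | b)) ^ 0) into ((a ^ 1) & (c | b)), reaching cost 9 (bound 9)

((a ^ 1) & (c | b))   [cost 9]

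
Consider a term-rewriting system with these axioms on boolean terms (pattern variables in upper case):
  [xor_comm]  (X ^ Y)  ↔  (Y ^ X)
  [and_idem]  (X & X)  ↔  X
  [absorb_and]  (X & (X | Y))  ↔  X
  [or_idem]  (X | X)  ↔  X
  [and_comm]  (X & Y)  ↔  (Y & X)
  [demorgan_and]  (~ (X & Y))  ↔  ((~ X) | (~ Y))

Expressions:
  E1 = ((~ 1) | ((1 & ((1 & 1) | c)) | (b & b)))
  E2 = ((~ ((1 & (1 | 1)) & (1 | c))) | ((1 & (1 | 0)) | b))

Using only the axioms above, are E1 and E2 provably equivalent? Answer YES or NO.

YES

1. [and_idem →] (1 & 1)  →  1;  E1 = ((~ 1) | ((1 & (1 | c)) | (b & b)))
2. [absorb_and →] (1 & (1 | c))  →  1;  E1 = ((~ 1) | (1 | (b & b)))
3. [and_idem →] (b & b)  →  b;  E1 = ((~ 1) | (1 | b))
4. [absorb_and ←] 1  →  (1 & (1 | 0));  E1 = ((~ 1) | ((1 & (1 | 0)) | b))
5. [absorb_and ←] 1  →  (1 & (1 | c));  E1 = ((~ (1 & (1 | c))) | ((1 & (1 | 0)) | b))
6. [absorb_and ←] 1  →  (1 & (1 | 1));  this is E2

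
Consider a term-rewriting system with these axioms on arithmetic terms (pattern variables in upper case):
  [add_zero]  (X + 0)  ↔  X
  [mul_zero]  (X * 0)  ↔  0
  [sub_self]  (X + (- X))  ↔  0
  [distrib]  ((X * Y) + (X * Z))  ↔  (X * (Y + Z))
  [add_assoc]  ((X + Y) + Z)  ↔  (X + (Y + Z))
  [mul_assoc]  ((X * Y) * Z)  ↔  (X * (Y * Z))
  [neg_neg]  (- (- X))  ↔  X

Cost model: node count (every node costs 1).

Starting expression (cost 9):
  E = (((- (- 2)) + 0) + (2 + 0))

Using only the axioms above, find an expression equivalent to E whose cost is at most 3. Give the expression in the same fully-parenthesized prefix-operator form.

(2 + 2)   [cost 3]

1. [neg_neg →] (- (- 2))  →  2;  E = ((2 + 0) + (2 + 0))
2. [add_zero →] (2 + 0)  →  2;  E = (2 + (2 + 0))
3. [add_zero →] (2 + 0)  →  2;  cost 3 ≤ 3, done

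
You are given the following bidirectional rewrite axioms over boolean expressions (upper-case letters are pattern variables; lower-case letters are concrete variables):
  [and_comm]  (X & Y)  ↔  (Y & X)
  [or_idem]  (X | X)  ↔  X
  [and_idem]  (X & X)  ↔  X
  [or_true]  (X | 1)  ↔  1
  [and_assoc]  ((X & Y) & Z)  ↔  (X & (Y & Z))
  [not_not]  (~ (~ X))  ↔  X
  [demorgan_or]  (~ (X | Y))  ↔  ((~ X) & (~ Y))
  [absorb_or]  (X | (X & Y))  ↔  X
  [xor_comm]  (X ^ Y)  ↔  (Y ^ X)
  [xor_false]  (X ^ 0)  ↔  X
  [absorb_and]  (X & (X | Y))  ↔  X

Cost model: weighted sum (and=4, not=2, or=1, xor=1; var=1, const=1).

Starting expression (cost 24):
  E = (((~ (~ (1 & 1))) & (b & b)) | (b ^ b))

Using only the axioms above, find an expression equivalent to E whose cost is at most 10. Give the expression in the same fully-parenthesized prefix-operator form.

1. [and_idem →] (b & b)  →  b;  E = (((~ (~ (1 & 1))) & b) | (b ^ b))
2. [and_idem →] (1 & 1)  →  1;  E = (((~ (~ 1)) & b) | (b ^ b))
3. [not_not →] (~ (~ 1))  →  1;  cost 10 ≤ 10, done

((1 & b) | (b ^ b))   [cost 10]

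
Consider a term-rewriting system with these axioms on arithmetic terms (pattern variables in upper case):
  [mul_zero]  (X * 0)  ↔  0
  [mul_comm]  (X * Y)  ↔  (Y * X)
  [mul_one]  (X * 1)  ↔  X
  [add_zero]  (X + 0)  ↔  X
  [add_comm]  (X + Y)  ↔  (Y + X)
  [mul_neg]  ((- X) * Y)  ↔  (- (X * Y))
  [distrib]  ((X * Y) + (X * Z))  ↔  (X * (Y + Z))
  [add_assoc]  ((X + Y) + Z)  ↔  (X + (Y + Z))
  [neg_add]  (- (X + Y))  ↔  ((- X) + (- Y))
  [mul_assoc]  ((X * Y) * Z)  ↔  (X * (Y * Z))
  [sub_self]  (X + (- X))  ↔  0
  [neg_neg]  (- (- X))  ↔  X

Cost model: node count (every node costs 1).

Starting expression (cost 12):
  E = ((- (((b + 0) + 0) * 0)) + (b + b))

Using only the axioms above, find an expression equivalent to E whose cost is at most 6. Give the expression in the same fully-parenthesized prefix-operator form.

step 1: add_zero (→) rewrites (b + 0) into b, now ((- ((b + 0) * 0)) + (b + b))
step 2: add_zero (→) rewrites (b + 0) into b, now ((- (b * 0)) + (b + b))
step 3: mul_zero (→) rewrites (b * 0) into 0, reaching cost 6 (bound 6)

((- 0) + (b + b))   [cost 6]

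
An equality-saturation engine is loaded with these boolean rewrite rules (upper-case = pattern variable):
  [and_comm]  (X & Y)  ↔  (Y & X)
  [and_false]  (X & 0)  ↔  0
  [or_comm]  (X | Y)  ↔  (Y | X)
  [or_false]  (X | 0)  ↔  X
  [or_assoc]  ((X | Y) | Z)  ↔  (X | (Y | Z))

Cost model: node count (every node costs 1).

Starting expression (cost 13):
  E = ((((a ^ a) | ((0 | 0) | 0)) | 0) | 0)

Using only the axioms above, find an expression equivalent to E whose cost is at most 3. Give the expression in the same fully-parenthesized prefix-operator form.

(a ^ a)   [cost 3]

1. [or_false →] (0 | 0)  →  0;  E = ((((a ^ a) | (0 | 0)) | 0) | 0)
2. [or_false →] (0 | 0)  →  0;  E = ((((a ^ a) | 0) | 0) | 0)
3. [or_false →] ((a ^ a) | 0)  →  (a ^ a);  E = (((a ^ a) | 0) | 0)
4. [or_false →] ((a ^ a) | 0)  →  (a ^ a);  E = ((a ^ a) | 0)
5. [or_false →] ((a ^ a) | 0)  →  (a ^ a);  cost 3 ≤ 3, done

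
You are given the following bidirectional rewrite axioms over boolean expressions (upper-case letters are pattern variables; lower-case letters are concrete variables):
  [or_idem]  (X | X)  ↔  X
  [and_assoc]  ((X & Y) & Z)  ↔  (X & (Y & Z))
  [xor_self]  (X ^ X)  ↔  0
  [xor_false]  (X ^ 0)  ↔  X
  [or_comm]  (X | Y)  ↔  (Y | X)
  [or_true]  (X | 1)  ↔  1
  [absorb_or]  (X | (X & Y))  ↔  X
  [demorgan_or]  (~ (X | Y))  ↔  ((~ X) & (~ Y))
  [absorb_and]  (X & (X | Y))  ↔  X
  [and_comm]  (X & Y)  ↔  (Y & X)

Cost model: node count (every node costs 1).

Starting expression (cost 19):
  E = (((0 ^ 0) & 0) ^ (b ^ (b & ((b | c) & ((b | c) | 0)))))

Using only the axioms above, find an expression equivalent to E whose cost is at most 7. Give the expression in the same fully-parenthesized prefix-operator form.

((0 & 0) ^ (b ^ b))   [cost 7]

1. [absorb_and →] ((b | c) & ((b | c) | 0))  →  (b | c);  E = (((0 ^ 0) & 0) ^ (b ^ (b & (b | c))))
2. [absorb_and →] (b & (b | c))  →  b;  E = (((0 ^ 0) & 0) ^ (b ^ b))
3. [xor_false →] (0 ^ 0)  →  0;  cost 7 ≤ 7, done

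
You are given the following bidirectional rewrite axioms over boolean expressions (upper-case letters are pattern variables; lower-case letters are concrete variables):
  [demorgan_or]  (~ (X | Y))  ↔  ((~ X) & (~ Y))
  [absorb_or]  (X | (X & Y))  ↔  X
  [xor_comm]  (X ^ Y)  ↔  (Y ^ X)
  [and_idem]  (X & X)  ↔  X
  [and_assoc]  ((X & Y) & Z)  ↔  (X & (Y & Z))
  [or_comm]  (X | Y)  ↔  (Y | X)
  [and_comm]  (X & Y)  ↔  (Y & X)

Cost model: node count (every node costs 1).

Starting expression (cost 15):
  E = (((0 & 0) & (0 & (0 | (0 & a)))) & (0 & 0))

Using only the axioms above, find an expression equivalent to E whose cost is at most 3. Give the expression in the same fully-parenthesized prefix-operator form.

(0 & 0)   [cost 3]

step 1: absorb_or (→) rewrites (0 | (0 & a)) into 0, now (((0 & 0) & (0 & 0)) & (0 & 0))
step 2: and_assoc (→) rewrites (((0 & 0) & (0 & 0)) & (0 & 0)) into ((0 & 0) & ((0 & 0) & (0 & 0)))
step 3: and_idem (→) rewrites ((0 & 0) & (0 & 0)) into (0 & 0), now ((0 & 0) & (0 & 0))
step 4: and_idem (→) rewrites (0 & 0) into 0, now (0 & (0 & 0))
step 5: and_idem (→) rewrites (0 & 0) into 0, reaching cost 3 (bound 3)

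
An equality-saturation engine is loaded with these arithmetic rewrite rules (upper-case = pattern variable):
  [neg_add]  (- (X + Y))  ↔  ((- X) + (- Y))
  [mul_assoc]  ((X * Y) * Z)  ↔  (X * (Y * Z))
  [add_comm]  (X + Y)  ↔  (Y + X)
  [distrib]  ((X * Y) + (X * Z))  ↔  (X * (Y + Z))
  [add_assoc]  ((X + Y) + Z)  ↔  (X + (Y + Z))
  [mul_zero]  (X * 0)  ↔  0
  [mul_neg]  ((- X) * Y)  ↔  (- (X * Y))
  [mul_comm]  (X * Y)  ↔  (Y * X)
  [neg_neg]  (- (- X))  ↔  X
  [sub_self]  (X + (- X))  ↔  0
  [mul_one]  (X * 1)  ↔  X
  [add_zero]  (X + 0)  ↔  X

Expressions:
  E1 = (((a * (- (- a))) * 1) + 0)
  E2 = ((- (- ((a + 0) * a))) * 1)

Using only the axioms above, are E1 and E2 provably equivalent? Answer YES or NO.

1. [add_zero →] (((a * (- (- a))) * 1) + 0)  →  ((a * (- (- a))) * 1)
2. [neg_neg →] (- (- a))  →  a;  E1 = ((a * a) * 1)
3. [add_zero ←] a  →  (a + 0);  E1 = (((a + 0) * a) * 1)
4. [neg_neg ←] ((a + 0) * a)  →  (- (- ((a + 0) * a)));  this is E2

YES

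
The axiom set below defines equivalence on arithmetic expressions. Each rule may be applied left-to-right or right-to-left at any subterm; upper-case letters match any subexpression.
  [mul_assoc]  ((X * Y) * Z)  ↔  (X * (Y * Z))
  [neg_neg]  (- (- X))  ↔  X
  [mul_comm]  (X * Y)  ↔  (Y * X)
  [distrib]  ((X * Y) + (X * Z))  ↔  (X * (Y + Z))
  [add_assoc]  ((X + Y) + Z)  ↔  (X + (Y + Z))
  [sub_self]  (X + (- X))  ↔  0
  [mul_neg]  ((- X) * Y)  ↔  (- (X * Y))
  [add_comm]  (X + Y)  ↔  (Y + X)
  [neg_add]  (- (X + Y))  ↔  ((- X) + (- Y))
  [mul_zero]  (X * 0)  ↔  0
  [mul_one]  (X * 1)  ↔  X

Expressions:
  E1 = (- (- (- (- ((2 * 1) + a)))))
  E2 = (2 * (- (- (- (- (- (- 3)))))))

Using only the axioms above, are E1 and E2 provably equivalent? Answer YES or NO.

NO

All listed rules preserve value, hence provable equivalence implies equal values everywhere; look for a separating assignment.
a=0 gives E1 ↦ 2, E2 ↦ 6; values differ ⇒ not provably equivalent.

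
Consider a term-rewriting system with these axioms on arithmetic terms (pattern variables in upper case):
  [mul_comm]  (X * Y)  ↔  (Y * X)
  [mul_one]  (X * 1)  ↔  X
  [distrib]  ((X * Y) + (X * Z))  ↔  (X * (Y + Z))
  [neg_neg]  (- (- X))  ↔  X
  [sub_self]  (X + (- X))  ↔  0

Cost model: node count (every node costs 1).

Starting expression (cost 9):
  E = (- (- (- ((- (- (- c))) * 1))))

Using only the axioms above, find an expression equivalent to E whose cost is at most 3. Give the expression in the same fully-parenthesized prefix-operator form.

(1) ((- (- (- c))) * 1)  =[mul_one →]=  (- (- (- c)))    ⊢ (- (- (- (- (- (- c))))))
(2) (- (- c))  =[neg_neg →]=  c    ⊢ (- (- (- (- c))))
(3) (- (- (- (- c))))  =[neg_neg →]=  (- (- c))    ⊢ cost 3, within 3

(- (- c))   [cost 3]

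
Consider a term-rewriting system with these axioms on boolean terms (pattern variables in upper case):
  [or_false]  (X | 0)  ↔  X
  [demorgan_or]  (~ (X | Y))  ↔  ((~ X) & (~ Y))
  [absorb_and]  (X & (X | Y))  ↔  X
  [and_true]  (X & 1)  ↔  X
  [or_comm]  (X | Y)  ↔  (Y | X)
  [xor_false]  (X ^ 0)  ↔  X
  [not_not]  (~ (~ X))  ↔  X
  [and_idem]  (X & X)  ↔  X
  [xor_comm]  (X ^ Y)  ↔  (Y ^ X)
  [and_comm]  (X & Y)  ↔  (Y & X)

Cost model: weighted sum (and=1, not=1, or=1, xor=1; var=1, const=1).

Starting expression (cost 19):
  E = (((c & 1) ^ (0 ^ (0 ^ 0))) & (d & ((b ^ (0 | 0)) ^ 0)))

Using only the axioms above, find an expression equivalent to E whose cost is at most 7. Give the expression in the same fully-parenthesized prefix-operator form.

((c ^ 0) & (d & b))   [cost 7]

step 1: or_false (→) rewrites (0 | 0) into 0, now (((c & 1) ^ (0 ^ (0 ^ 0))) & (d & ((b ^ 0) ^ 0)))
step 2: xor_false (→) rewrites (0 ^ 0) into 0, now (((c & 1) ^ (0 ^ 0)) & (d & ((b ^ 0) ^ 0)))
step 3: xor_false (→) rewrites (0 ^ 0) into 0, now (((c & 1) ^ 0) & (d & ((b ^ 0) ^ 0)))
step 4: and_true (→) rewrites (c & 1) into c, now ((c ^ 0) & (d & ((b ^ 0) ^ 0)))
step 5: xor_false (→) rewrites ((b ^ 0) ^ 0) into (b ^ 0), now ((c ^ 0) & (d & (b ^ 0)))
step 6: xor_false (→) rewrites (b ^ 0) into b, reaching cost 7 (bound 7)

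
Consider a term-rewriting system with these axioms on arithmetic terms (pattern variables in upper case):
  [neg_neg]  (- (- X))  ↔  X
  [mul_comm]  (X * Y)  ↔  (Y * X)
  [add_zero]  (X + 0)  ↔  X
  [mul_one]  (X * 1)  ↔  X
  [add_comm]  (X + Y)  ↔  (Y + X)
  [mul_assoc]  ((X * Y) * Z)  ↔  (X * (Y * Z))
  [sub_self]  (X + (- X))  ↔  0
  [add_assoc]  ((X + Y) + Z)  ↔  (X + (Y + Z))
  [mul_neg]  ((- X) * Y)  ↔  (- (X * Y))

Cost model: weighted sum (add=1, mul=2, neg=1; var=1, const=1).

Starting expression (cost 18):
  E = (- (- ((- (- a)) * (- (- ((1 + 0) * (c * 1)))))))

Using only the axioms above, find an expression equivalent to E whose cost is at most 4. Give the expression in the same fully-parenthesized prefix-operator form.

(a * c)   [cost 4]

1. [neg_neg →] (- (- ((1 + 0) * (c * 1))))  →  ((1 + 0) * (c * 1));  E = (- (- ((- (- a)) * ((1 + 0) * (c * 1)))))
2. [neg_neg →] (- (- ((- (- a)) * ((1 + 0) * (c * 1)))))  →  ((- (- a)) * ((1 + 0) * (c * 1)))
3. [neg_neg →] (- (- a))  →  a;  E = (a * ((1 + 0) * (c * 1)))
4. [mul_comm →] ((1 + 0) * (c * 1))  →  ((c * 1) * (1 + 0));  E = (a * ((c * 1) * (1 + 0)))
5. [mul_one →] (c * 1)  →  c;  E = (a * (c * (1 + 0)))
6. [add_zero →] (1 + 0)  →  1;  E = (a * (c * 1))
7. [mul_one →] (c * 1)  →  c;  cost 4 ≤ 4, done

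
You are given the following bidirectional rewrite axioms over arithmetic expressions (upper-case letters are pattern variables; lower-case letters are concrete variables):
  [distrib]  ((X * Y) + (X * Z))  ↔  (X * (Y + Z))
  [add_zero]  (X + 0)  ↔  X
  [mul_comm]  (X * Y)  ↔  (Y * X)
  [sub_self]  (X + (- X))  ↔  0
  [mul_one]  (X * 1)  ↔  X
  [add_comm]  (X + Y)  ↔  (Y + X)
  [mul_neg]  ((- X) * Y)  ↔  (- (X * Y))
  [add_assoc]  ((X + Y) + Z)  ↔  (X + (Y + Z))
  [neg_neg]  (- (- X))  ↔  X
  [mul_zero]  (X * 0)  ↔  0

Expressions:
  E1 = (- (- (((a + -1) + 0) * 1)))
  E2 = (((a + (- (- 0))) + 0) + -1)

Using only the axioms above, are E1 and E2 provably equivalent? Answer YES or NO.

YES

step 1: add_zero (→) rewrites ((a + -1) + 0) into (a + -1), now (- (- ((a + -1) * 1)))
step 2: neg_neg (→) rewrites (- (- ((a + -1) * 1))) into ((a + -1) * 1)
step 3: mul_one (→) rewrites ((a + -1) * 1) into (a + -1)
step 4: add_zero (←) rewrites a into (a + 0), now ((a + 0) + -1)
step 5: add_zero (←) rewrites a into (a + 0), now (((a + 0) + 0) + -1)
step 6: neg_neg (←) rewrites 0 into (- (- 0)), which is E2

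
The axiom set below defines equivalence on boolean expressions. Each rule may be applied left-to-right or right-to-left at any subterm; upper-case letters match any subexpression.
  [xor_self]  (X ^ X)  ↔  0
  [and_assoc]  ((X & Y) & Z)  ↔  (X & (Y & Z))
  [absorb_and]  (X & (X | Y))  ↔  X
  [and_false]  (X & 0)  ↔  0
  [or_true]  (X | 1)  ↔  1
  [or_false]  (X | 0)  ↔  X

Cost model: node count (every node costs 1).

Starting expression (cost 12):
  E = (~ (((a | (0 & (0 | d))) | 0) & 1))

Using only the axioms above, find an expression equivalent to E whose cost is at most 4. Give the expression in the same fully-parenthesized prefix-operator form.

1. [or_false →] ((a | (0 & (0 | d))) | 0)  →  (a | (0 & (0 | d)));  E = (~ ((a | (0 & (0 | d))) & 1))
2. [absorb_and →] (0 & (0 | d))  →  0;  E = (~ ((a | 0) & 1))
3. [or_false →] (a | 0)  →  a;  cost 4 ≤ 4, done

(~ (a & 1))   [cost 4]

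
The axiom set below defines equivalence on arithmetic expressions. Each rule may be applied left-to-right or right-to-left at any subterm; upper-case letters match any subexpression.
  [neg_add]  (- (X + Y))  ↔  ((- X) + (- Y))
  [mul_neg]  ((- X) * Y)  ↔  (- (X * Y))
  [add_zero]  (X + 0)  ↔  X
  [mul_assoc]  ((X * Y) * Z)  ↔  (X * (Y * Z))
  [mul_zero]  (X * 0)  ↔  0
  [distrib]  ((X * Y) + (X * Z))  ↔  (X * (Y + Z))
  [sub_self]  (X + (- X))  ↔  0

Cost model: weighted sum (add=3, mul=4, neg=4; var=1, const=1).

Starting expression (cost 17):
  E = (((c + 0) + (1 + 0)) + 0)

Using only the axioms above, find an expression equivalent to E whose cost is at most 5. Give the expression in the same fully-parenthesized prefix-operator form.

(c + 1)   [cost 5]

step 1: add_zero (→) rewrites (((c + 0) + (1 + 0)) + 0) into ((c + 0) + (1 + 0))
step 2: add_zero (→) rewrites (c + 0) into c, now (c + (1 + 0))
step 3: add_zero (→) rewrites (1 + 0) into 1, reaching cost 5 (bound 5)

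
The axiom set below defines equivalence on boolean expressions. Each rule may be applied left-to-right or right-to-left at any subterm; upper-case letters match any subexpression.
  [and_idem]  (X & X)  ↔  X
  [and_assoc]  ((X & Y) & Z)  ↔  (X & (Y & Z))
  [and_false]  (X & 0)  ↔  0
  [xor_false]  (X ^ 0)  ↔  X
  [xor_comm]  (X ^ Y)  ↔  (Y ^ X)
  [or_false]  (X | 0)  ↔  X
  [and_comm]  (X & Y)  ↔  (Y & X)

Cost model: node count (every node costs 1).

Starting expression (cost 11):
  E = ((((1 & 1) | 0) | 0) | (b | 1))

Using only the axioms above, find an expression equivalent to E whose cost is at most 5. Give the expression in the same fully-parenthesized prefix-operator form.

(1 | (b | 1))   [cost 5]

1. [or_false →] ((1 & 1) | 0)  →  (1 & 1);  E = (((1 & 1) | 0) | (b | 1))
2. [or_false →] ((1 & 1) | 0)  →  (1 & 1);  E = ((1 & 1) | (b | 1))
3. [and_idem →] (1 & 1)  →  1;  cost 5 ≤ 5, done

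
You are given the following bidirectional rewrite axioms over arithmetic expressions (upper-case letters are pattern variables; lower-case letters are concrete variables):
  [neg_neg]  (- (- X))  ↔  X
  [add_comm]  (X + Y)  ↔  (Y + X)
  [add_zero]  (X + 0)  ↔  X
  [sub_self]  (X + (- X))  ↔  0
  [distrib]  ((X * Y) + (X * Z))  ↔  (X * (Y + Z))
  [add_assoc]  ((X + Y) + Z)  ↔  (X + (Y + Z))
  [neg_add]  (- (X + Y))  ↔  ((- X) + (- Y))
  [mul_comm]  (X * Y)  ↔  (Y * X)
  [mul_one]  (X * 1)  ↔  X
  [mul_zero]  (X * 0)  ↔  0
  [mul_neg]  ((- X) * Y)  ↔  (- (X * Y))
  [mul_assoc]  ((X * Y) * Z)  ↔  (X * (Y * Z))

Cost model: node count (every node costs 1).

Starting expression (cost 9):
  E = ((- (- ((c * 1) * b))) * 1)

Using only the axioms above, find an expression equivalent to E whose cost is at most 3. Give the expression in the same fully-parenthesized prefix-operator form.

(c * b)   [cost 3]

step 1: mul_one (→) rewrites ((- (- ((c * 1) * b))) * 1) into (- (- ((c * 1) * b)))
step 2: mul_one (→) rewrites (c * 1) into c, now (- (- (c * b)))
step 3: neg_neg (→) rewrites (- (- (c * b))) into (c * b), reaching cost 3 (bound 3)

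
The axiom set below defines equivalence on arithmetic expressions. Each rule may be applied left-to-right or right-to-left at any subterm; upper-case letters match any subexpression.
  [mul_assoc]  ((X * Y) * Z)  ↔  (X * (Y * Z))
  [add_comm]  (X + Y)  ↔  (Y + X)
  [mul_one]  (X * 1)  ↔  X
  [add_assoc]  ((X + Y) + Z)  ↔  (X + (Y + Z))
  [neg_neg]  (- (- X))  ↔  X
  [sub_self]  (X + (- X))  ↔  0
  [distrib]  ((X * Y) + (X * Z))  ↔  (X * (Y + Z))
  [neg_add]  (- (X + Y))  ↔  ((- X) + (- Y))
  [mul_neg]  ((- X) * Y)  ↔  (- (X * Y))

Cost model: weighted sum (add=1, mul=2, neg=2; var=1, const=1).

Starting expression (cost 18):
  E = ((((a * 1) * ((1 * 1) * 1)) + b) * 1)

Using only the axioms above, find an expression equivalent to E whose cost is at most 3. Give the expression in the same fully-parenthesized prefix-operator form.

(a + b)   [cost 3]

(1) ((1 * 1) * 1)  =[mul_one →]=  (1 * 1)    ⊢ ((((a * 1) * (1 * 1)) + b) * 1)
(2) (a * 1)  =[mul_one →]=  a    ⊢ (((a * (1 * 1)) + b) * 1)
(3) (1 * 1)  =[mul_one →]=  1    ⊢ (((a * 1) + b) * 1)
(4) (((a * 1) + b) * 1)  =[mul_one →]=  ((a * 1) + b)
(5) (a * 1)  =[mul_one →]=  a    ⊢ cost 3, within 3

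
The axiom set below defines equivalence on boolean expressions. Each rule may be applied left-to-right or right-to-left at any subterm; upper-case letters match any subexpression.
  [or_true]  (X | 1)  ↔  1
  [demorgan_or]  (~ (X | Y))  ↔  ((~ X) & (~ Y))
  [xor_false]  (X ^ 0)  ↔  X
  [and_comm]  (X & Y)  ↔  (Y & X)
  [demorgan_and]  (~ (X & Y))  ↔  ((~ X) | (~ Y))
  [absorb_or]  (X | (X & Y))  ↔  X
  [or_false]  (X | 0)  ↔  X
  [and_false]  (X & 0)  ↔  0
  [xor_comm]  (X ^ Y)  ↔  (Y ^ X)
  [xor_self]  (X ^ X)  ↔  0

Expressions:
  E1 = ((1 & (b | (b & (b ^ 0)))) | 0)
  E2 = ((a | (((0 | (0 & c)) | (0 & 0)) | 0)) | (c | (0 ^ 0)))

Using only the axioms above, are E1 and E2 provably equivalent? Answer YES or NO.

NO

The axioms are sound identities: if E1 ↔* E2 then E1 and E2 evaluate identically under any assignment.
Under a=0, b=0, c=1: E1 evaluates to 0, E2 to 1. Distinct ⇒ no rewrite sequence connects them.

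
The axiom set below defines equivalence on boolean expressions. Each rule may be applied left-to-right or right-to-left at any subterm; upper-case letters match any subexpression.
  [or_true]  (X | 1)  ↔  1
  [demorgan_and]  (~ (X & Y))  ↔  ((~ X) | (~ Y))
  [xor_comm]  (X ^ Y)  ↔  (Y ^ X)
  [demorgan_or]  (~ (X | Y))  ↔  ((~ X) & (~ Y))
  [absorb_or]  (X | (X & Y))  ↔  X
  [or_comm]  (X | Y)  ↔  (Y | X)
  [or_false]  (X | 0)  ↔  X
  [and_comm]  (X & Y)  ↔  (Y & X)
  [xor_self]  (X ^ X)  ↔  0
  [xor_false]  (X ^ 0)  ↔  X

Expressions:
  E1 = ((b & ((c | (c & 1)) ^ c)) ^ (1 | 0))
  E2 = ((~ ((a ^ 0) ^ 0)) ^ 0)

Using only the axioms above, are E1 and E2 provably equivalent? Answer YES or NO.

NO

The axioms are sound identities: if E1 ↔* E2 then E1 and E2 evaluate identically under any assignment.
Under a=1, b=0, c=0: E1 evaluates to 1, E2 to 0. Distinct ⇒ no rewrite sequence connects them.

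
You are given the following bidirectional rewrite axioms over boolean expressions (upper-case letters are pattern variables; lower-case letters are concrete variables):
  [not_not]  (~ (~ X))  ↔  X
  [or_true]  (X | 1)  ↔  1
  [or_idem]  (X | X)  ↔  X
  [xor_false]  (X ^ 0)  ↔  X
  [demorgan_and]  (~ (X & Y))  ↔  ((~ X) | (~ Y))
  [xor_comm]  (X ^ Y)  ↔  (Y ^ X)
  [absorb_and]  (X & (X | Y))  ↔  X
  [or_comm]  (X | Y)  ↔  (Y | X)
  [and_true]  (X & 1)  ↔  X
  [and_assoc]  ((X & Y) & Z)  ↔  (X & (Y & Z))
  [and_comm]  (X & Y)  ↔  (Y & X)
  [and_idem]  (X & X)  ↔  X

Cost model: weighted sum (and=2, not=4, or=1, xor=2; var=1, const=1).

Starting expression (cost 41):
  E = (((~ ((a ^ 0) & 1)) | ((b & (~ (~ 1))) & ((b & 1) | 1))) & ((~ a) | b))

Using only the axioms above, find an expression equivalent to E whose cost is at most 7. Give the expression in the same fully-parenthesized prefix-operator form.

((~ a) | b)   [cost 7]

(1) (~ (~ 1))  =[not_not →]=  1    ⊢ (((~ ((a ^ 0) & 1)) | ((b & 1) & ((b & 1) | 1))) & ((~ a) | b))
(2) ((b & 1) & ((b & 1) | 1))  =[absorb_and →]=  (b & 1)    ⊢ (((~ ((a ^ 0) & 1)) | (b & 1)) & ((~ a) | b))
(3) (b & 1)  =[and_true →]=  b    ⊢ (((~ ((a ^ 0) & 1)) | b) & ((~ a) | b))
(4) (a ^ 0)  =[xor_false →]=  a    ⊢ (((~ (a & 1)) | b) & ((~ a) | b))
(5) (a & 1)  =[and_true →]=  a    ⊢ (((~ a) | b) & ((~ a) | b))
(6) (((~ a) | b) & ((~ a) | b))  =[and_idem →]=  ((~ a) | b)    ⊢ cost 7, within 7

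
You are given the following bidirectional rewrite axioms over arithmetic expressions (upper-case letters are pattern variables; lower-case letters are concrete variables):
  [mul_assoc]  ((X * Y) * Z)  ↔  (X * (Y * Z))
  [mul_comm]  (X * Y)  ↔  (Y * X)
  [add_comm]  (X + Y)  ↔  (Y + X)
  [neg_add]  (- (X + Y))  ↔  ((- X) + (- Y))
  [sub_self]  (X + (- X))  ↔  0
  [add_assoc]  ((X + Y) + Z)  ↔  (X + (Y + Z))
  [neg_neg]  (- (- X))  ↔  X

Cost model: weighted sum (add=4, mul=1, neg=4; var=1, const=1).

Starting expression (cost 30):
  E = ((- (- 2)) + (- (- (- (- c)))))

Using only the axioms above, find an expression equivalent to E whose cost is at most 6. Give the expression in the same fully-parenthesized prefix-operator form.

(2 + c)   [cost 6]

step 1: neg_neg (→) rewrites (- (- (- c))) into (- c), now ((- (- 2)) + (- (- c)))
step 2: neg_neg (→) rewrites (- (- 2)) into 2, now (2 + (- (- c)))
step 3: neg_neg (→) rewrites (- (- c)) into c, reaching cost 6 (bound 6)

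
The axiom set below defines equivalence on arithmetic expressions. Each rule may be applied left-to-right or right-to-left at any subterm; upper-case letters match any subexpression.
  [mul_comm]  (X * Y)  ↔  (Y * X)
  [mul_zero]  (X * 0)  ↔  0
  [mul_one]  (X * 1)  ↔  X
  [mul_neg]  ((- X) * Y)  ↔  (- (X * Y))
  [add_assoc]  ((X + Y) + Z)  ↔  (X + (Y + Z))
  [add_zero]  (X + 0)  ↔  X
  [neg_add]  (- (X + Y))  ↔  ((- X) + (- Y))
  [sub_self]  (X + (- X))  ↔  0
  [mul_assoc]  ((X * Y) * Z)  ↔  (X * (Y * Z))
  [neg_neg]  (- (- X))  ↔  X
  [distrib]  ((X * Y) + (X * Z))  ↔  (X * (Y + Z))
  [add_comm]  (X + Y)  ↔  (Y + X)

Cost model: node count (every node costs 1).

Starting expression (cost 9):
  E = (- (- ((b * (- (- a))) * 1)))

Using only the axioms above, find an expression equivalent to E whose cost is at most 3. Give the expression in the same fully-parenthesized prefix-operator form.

1. [mul_one →] ((b * (- (- a))) * 1)  →  (b * (- (- a)));  E = (- (- (b * (- (- a)))))
2. [neg_neg →] (- (- a))  →  a;  E = (- (- (b * a)))
3. [neg_neg →] (- (- (b * a)))  →  (b * a);  cost 3 ≤ 3, done

(b * a)   [cost 3]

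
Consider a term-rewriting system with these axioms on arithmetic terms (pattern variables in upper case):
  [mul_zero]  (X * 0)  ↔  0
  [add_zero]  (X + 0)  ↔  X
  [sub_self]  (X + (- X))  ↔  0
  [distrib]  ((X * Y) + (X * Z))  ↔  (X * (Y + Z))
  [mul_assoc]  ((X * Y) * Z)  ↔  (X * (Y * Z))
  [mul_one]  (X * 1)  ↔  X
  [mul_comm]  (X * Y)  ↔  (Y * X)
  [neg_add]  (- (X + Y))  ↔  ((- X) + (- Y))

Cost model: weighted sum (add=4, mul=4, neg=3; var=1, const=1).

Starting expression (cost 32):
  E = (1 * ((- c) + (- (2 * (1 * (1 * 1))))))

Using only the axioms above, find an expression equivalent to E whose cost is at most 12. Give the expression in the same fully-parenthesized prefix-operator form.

((- c) + (- 2))   [cost 12]

(1) (1 * 1)  =[mul_one →]=  1    ⊢ (1 * ((- c) + (- (2 * (1 * 1)))))
(2) (1 * 1)  =[mul_one →]=  1    ⊢ (1 * ((- c) + (- (2 * 1))))
(3) (1 * ((- c) + (- (2 * 1))))  =[mul_comm →]=  (((- c) + (- (2 * 1))) * 1)
(4) (((- c) + (- (2 * 1))) * 1)  =[mul_one →]=  ((- c) + (- (2 * 1)))
(5) (2 * 1)  =[mul_one →]=  2    ⊢ cost 12, within 12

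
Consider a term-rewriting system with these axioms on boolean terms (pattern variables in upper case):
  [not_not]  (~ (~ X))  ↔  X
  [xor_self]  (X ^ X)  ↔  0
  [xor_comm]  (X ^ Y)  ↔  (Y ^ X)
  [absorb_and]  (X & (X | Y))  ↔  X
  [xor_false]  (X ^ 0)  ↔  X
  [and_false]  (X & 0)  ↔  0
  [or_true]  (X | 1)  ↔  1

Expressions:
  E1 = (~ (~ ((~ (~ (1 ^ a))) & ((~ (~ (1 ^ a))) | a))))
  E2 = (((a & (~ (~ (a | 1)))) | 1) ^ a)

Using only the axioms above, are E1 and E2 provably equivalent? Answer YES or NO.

YES

step 1: not_not (→) rewrites (~ (~ ((~ (~ (1 ^ a))) & ((~ (~ (1 ^ a))) | a)))) into ((~ (~ (1 ^ a))) & ((~ (~ (1 ^ a))) | a))
step 2: absorb_and (→) rewrites ((~ (~ (1 ^ a))) & ((~ (~ (1 ^ a))) | a)) into (~ (~ (1 ^ a)))
step 3: not_not (→) rewrites (~ (~ (1 ^ a))) into (1 ^ a)
step 4: or_true (←) rewrites 1 into (a | 1), now ((a | 1) ^ a)
step 5: absorb_and (←) rewrites a into (a & (a | 1)), now (((a & (a | 1)) | 1) ^ a)
step 6: not_not (←) rewrites (a | 1) into (~ (~ (a | 1))), which is E2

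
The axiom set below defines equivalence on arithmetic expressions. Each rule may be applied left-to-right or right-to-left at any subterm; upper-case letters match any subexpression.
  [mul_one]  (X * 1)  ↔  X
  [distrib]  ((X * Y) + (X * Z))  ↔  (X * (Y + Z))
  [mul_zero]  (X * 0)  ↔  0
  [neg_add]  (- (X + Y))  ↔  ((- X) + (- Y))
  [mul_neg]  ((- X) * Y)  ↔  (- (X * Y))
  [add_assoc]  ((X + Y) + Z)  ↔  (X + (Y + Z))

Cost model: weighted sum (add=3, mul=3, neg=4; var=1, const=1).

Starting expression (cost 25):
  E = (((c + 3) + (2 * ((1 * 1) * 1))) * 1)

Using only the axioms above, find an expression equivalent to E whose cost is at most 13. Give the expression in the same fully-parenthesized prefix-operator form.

step 1: mul_one (→) rewrites (1 * 1) into 1, now (((c + 3) + (2 * (1 * 1))) * 1)
step 2: mul_one (→) rewrites (1 * 1) into 1, now (((c + 3) + (2 * 1)) * 1)
step 3: mul_one (→) rewrites (((c + 3) + (2 * 1)) * 1) into ((c + 3) + (2 * 1)), reaching cost 13 (bound 13)

((c + 3) + (2 * 1))   [cost 13]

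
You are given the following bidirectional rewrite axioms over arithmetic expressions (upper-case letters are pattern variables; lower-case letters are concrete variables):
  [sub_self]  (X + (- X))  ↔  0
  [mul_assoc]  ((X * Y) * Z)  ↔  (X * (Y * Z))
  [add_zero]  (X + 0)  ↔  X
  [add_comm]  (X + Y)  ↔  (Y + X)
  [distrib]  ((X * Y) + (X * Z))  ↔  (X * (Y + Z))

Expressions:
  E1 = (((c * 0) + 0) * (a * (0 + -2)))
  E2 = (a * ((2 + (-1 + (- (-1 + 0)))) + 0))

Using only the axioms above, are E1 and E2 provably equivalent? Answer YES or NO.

NO

Every axiom is a valid identity, so a rewrite proof would force E1 and E2 to agree under every assignment.
At a=1, c=0: E1 = 0 but E2 = 2; they differ, so no derivation exists.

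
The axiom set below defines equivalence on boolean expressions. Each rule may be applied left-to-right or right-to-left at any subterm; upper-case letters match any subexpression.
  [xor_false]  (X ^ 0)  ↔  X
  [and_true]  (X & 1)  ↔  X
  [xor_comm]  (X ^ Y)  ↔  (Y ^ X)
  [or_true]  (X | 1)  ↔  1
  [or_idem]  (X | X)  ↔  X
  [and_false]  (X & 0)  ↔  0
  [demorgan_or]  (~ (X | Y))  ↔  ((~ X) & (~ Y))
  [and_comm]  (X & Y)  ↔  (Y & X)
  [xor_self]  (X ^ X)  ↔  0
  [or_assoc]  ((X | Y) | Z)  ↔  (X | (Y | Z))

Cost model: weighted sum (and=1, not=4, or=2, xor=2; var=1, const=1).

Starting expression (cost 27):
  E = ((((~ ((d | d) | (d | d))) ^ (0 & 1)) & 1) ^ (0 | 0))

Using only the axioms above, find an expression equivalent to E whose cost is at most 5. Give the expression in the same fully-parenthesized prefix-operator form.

1. [or_idem →] ((d | d) | (d | d))  →  (d | d);  E = ((((~ (d | d)) ^ (0 & 1)) & 1) ^ (0 | 0))
2. [or_idem →] (0 | 0)  →  0;  E = ((((~ (d | d)) ^ (0 & 1)) & 1) ^ 0)
3. [and_true →] (((~ (d | d)) ^ (0 & 1)) & 1)  →  ((~ (d | d)) ^ (0 & 1));  E = (((~ (d | d)) ^ (0 & 1)) ^ 0)
4. [or_idem →] (d | d)  →  d;  E = (((~ d) ^ (0 & 1)) ^ 0)
5. [xor_false →] (((~ d) ^ (0 & 1)) ^ 0)  →  ((~ d) ^ (0 & 1))
6. [and_true →] (0 & 1)  →  0;  E = ((~ d) ^ 0)
7. [xor_false →] ((~ d) ^ 0)  →  (~ d);  cost 5 ≤ 5, done

(~ d)   [cost 5]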